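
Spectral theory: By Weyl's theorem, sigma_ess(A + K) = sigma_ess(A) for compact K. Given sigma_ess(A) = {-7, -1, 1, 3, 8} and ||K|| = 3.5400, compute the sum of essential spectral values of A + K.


By Weyl's theorem, the essential spectrum is invariant under compact perturbations.
sigma_ess(A + K) = sigma_ess(A) = {-7, -1, 1, 3, 8}
Sum = -7 + -1 + 1 + 3 + 8 = 4

4


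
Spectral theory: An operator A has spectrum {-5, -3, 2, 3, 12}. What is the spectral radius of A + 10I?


Spectrum of A + 10I = {5, 7, 12, 13, 22}
Spectral radius = max |lambda| over the shifted spectrum
= max(5, 7, 12, 13, 22) = 22

22


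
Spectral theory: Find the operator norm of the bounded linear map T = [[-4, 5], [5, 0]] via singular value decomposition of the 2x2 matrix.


A^T A = [[41, -20], [-20, 25]]
trace(A^T A) = 66, det(A^T A) = 625
discriminant = 66^2 - 4*625 = 1856
Largest eigenvalue of A^T A = (trace + sqrt(disc))/2 = 54.5407
||T|| = sqrt(54.5407) = 7.3852

7.3852


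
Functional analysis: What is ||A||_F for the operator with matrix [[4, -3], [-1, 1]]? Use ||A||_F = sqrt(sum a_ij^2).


||A||_F^2 = sum a_ij^2
= 4^2 + (-3)^2 + (-1)^2 + 1^2
= 16 + 9 + 1 + 1 = 27
||A||_F = sqrt(27) = 5.1962

5.1962


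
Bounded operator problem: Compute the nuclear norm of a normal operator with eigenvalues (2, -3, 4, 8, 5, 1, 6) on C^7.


For a normal operator, singular values equal |eigenvalues|.
Trace norm = sum |lambda_i| = 2 + 3 + 4 + 8 + 5 + 1 + 6
= 29

29


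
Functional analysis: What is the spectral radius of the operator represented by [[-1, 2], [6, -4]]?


For a 2x2 matrix, eigenvalues satisfy lambda^2 - (trace)*lambda + det = 0
trace = -1 + -4 = -5
det = -1*-4 - 2*6 = -8
discriminant = (-5)^2 - 4*(-8) = 57
spectral radius = max |eigenvalue| = 6.2749

6.2749


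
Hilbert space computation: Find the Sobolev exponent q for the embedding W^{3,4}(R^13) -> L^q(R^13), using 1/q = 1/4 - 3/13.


Using the Sobolev embedding formula: 1/q = 1/p - k/n
1/q = 1/4 - 3/13 = 1/52
q = 1/(1/52) = 52

52.0000


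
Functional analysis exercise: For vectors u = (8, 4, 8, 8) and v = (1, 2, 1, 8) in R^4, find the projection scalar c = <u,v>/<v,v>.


Computing <u,v> = 8*1 + 4*2 + 8*1 + 8*8 = 88
Computing <v,v> = 1^2 + 2^2 + 1^2 + 8^2 = 70
Projection coefficient = 88/70 = 1.2571

1.2571


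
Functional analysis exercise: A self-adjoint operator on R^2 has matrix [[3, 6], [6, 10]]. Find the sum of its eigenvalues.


For a self-adjoint (symmetric) matrix, the eigenvalues are real.
The sum of eigenvalues equals the trace of the matrix.
trace = 3 + 10 = 13

13


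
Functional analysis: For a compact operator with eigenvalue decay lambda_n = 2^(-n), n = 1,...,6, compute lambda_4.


The eigenvalue formula gives lambda_4 = 1/2^4
= 1/16
= 0.0625

0.0625


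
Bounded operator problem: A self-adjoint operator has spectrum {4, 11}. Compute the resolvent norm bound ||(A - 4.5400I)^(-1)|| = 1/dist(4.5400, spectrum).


dist(4.5400, {4, 11}) = min(|4.5400 - 4|, |4.5400 - 11|)
= min(0.5400, 6.4600) = 0.5400
Resolvent bound = 1/0.5400 = 1.8519

1.8519


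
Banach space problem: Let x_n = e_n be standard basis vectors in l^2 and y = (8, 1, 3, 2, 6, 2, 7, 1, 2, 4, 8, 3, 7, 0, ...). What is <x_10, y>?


x_10 = e_10 is the standard basis vector with 1 in position 10.
<x_10, y> = y_10 = 4
As n -> infinity, <x_n, y> -> 0, confirming weak convergence of (x_n) to 0.

4


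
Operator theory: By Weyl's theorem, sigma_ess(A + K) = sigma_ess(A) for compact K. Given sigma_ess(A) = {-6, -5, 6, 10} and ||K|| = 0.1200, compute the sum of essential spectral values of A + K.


By Weyl's theorem, the essential spectrum is invariant under compact perturbations.
sigma_ess(A + K) = sigma_ess(A) = {-6, -5, 6, 10}
Sum = -6 + -5 + 6 + 10 = 5

5


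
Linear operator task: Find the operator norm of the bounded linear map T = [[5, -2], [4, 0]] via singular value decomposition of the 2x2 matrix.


A^T A = [[41, -10], [-10, 4]]
trace(A^T A) = 45, det(A^T A) = 64
discriminant = 45^2 - 4*64 = 1769
Largest eigenvalue of A^T A = (trace + sqrt(disc))/2 = 43.5297
||T|| = sqrt(43.5297) = 6.5977

6.5977


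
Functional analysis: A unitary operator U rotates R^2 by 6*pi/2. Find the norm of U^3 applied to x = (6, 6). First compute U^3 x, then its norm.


U is a rotation by theta = 6*pi/2
U^3 = rotation by 3*theta = 18*pi/2 = 2*pi/2 (mod 2*pi)
cos(2*pi/2) = -1.0000, sin(2*pi/2) = 0.0000
U^3 x = (-1.0000 * 6 - 0.0000 * 6, 0.0000 * 6 + -1.0000 * 6)
= (-6.0000, -6.0000)
||U^3 x|| = sqrt((-6.0000)^2 + (-6.0000)^2) = sqrt(72.0000) = 8.4853

8.4853


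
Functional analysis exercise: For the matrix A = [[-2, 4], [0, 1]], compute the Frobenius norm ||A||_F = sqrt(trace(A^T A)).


||A||_F^2 = sum a_ij^2
= (-2)^2 + 4^2 + 0^2 + 1^2
= 4 + 16 + 0 + 1 = 21
||A||_F = sqrt(21) = 4.5826

4.5826


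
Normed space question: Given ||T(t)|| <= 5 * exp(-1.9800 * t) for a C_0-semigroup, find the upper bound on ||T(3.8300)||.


||T(3.8300)|| <= 5 * exp(-1.9800 * 3.8300)
= 5 * exp(-7.5834)
= 5 * 5.0883e-04
= 0.0025

0.0025


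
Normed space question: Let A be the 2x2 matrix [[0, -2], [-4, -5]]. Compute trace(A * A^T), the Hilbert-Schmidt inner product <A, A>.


trace(A * A^T) = sum of squares of all entries
= 0^2 + (-2)^2 + (-4)^2 + (-5)^2
= 0 + 4 + 16 + 25
= 45

45


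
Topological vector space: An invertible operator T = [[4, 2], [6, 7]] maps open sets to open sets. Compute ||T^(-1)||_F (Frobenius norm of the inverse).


det(T) = 4*7 - 2*6 = 16
T^(-1) = (1/16) * [[7, -2], [-6, 4]] = [[0.4375, -0.1250], [-0.3750, 0.2500]]
||T^(-1)||_F^2 = 0.4375^2 + (-0.1250)^2 + (-0.3750)^2 + 0.2500^2 = 0.4102
||T^(-1)||_F = sqrt(0.4102) = 0.6404

0.6404


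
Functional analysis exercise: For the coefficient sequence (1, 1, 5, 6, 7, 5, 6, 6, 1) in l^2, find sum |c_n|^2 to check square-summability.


sum |c_n|^2 = 1^2 + 1^2 + 5^2 + 6^2 + 7^2 + 5^2 + 6^2 + 6^2 + 1^2
= 1 + 1 + 25 + 36 + 49 + 25 + 36 + 36 + 1
= 210

210


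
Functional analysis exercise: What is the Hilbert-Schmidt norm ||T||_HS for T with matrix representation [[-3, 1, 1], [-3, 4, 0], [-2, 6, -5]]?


The Hilbert-Schmidt norm is sqrt(sum of squares of all entries).
Sum of squares = (-3)^2 + 1^2 + 1^2 + (-3)^2 + 4^2 + 0^2 + (-2)^2 + 6^2 + (-5)^2
= 9 + 1 + 1 + 9 + 16 + 0 + 4 + 36 + 25 = 101
||T||_HS = sqrt(101) = 10.0499

10.0499


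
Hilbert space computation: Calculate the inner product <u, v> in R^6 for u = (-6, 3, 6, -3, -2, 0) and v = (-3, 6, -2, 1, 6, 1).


Computing the standard inner product <u, v> = sum u_i * v_i
= -6*-3 + 3*6 + 6*-2 + -3*1 + -2*6 + 0*1
= 18 + 18 + -12 + -3 + -12 + 0
= 9

9


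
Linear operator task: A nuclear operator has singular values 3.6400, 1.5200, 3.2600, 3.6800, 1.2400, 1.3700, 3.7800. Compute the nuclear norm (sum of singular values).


The nuclear norm is the sum of all singular values.
||T||_1 = 3.6400 + 1.5200 + 3.2600 + 3.6800 + 1.2400 + 1.3700 + 3.7800
= 18.4900

18.4900


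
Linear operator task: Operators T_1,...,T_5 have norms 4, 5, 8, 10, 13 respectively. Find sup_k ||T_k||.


By the Uniform Boundedness Principle, the supremum of norms is finite.
sup_k ||T_k|| = max(4, 5, 8, 10, 13) = 13

13


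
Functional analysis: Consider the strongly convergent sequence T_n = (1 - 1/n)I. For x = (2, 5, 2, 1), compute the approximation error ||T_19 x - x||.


T_19 x - x = (1 - 1/19)x - x = -x/19
||x|| = sqrt(34) = 5.8310
||T_19 x - x|| = ||x||/19 = 5.8310/19 = 0.3069

0.3069


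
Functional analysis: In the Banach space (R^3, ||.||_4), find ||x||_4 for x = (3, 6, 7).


The l^4 norm = (sum |x_i|^4)^(1/4)
Sum of 4th powers = 81 + 1296 + 2401 = 3778
||x||_4 = (3778)^(1/4) = 7.8400

7.8400


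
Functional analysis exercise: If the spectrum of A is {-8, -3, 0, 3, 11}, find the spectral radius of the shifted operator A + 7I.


Spectrum of A + 7I = {-1, 4, 7, 10, 18}
Spectral radius = max |lambda| over the shifted spectrum
= max(1, 4, 7, 10, 18) = 18

18


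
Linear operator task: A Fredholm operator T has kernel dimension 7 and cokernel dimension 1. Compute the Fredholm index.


The Fredholm index is defined as ind(T) = dim(ker T) - dim(coker T)
= 7 - 1
= 6

6


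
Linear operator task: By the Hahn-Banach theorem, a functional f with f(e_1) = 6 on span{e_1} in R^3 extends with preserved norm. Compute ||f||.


The norm of f is given by ||f|| = sup_{||x||=1} |f(x)|.
On span{e_1}, ||e_1|| = 1, so ||f|| = |f(e_1)| / ||e_1||
= |6| / 1 = 6.0000

6.0000


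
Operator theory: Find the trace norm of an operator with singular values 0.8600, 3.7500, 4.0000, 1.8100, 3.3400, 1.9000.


The nuclear norm is the sum of all singular values.
||T||_1 = 0.8600 + 3.7500 + 4.0000 + 1.8100 + 3.3400 + 1.9000
= 15.6600

15.6600


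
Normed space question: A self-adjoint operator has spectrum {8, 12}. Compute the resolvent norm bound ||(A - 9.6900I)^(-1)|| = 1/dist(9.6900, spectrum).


dist(9.6900, {8, 12}) = min(|9.6900 - 8|, |9.6900 - 12|)
= min(1.6900, 2.3100) = 1.6900
Resolvent bound = 1/1.6900 = 0.5917

0.5917


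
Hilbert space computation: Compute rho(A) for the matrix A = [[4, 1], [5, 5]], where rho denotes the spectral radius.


For a 2x2 matrix, eigenvalues satisfy lambda^2 - (trace)*lambda + det = 0
trace = 4 + 5 = 9
det = 4*5 - 1*5 = 15
discriminant = 9^2 - 4*(15) = 21
spectral radius = max |eigenvalue| = 6.7913

6.7913


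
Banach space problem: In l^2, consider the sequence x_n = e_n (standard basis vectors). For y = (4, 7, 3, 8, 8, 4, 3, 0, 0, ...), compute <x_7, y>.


x_7 = e_7 is the standard basis vector with 1 in position 7.
<x_7, y> = y_7 = 3
As n -> infinity, <x_n, y> -> 0, confirming weak convergence of (x_n) to 0.

3


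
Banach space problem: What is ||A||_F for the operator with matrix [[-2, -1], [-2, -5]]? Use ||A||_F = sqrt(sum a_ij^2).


||A||_F^2 = sum a_ij^2
= (-2)^2 + (-1)^2 + (-2)^2 + (-5)^2
= 4 + 1 + 4 + 25 = 34
||A||_F = sqrt(34) = 5.8310

5.8310


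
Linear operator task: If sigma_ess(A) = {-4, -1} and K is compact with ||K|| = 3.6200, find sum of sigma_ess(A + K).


By Weyl's theorem, the essential spectrum is invariant under compact perturbations.
sigma_ess(A + K) = sigma_ess(A) = {-4, -1}
Sum = -4 + -1 = -5

-5


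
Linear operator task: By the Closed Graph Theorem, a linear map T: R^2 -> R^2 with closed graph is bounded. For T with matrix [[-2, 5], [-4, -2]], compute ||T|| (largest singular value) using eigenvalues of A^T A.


A^T A = [[20, -2], [-2, 29]]
trace(A^T A) = 49, det(A^T A) = 576
discriminant = 49^2 - 4*576 = 97
Largest eigenvalue of A^T A = (trace + sqrt(disc))/2 = 29.4244
||T|| = sqrt(29.4244) = 5.4244

5.4244


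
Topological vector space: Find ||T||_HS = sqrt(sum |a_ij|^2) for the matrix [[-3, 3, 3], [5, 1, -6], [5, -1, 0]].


The Hilbert-Schmidt norm is sqrt(sum of squares of all entries).
Sum of squares = (-3)^2 + 3^2 + 3^2 + 5^2 + 1^2 + (-6)^2 + 5^2 + (-1)^2 + 0^2
= 9 + 9 + 9 + 25 + 1 + 36 + 25 + 1 + 0 = 115
||T||_HS = sqrt(115) = 10.7238

10.7238


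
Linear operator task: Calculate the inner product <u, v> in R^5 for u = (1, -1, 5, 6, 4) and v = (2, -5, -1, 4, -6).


Computing the standard inner product <u, v> = sum u_i * v_i
= 1*2 + -1*-5 + 5*-1 + 6*4 + 4*-6
= 2 + 5 + -5 + 24 + -24
= 2

2


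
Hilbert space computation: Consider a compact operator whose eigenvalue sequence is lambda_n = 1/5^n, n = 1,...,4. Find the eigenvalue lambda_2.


The eigenvalue formula gives lambda_2 = 1/5^2
= 1/25
= 0.0400

0.0400


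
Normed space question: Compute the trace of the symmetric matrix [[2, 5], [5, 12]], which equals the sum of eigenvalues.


For a self-adjoint (symmetric) matrix, the eigenvalues are real.
The sum of eigenvalues equals the trace of the matrix.
trace = 2 + 12 = 14

14


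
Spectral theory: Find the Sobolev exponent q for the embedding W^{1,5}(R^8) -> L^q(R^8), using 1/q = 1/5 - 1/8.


Using the Sobolev embedding formula: 1/q = 1/p - k/n
1/q = 1/5 - 1/8 = 3/40
q = 1/(3/40) = 40/3 = 13.3333

13.3333


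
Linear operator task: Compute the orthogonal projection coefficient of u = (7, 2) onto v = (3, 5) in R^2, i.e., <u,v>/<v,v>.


Computing <u,v> = 7*3 + 2*5 = 31
Computing <v,v> = 3^2 + 5^2 = 34
Projection coefficient = 31/34 = 0.9118

0.9118


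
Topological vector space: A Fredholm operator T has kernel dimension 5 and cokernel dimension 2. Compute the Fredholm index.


The Fredholm index is defined as ind(T) = dim(ker T) - dim(coker T)
= 5 - 2
= 3

3


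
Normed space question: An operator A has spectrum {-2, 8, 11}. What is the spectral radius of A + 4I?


Spectrum of A + 4I = {2, 12, 15}
Spectral radius = max |lambda| over the shifted spectrum
= max(2, 12, 15) = 15

15


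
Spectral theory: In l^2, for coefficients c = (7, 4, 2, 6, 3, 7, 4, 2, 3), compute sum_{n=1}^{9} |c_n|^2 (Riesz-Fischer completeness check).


sum |c_n|^2 = 7^2 + 4^2 + 2^2 + 6^2 + 3^2 + 7^2 + 4^2 + 2^2 + 3^2
= 49 + 16 + 4 + 36 + 9 + 49 + 16 + 4 + 9
= 192

192


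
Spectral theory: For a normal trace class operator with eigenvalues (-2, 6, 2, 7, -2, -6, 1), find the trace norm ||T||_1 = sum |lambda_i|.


For a normal operator, singular values equal |eigenvalues|.
Trace norm = sum |lambda_i| = 2 + 6 + 2 + 7 + 2 + 6 + 1
= 26

26


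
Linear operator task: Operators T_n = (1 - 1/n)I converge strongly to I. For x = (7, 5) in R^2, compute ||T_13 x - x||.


T_13 x - x = (1 - 1/13)x - x = -x/13
||x|| = sqrt(74) = 8.6023
||T_13 x - x|| = ||x||/13 = 8.6023/13 = 0.6617

0.6617


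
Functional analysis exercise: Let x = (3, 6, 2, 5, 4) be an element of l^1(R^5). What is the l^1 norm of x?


The l^1 norm equals the sum of absolute values of all components.
||x||_1 = 3 + 6 + 2 + 5 + 4
= 20

20.0000


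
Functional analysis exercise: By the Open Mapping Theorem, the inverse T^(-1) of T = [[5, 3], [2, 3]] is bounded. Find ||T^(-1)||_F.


det(T) = 5*3 - 3*2 = 9
T^(-1) = (1/9) * [[3, -3], [-2, 5]] = [[0.3333, -0.3333], [-0.2222, 0.5556]]
||T^(-1)||_F^2 = 0.3333^2 + (-0.3333)^2 + (-0.2222)^2 + 0.5556^2 = 0.5802
||T^(-1)||_F = sqrt(0.5802) = 0.7617

0.7617


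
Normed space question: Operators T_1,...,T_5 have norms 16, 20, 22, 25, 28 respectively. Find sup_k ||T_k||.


By the Uniform Boundedness Principle, the supremum of norms is finite.
sup_k ||T_k|| = max(16, 20, 22, 25, 28) = 28

28


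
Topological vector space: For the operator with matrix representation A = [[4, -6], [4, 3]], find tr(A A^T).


trace(A * A^T) = sum of squares of all entries
= 4^2 + (-6)^2 + 4^2 + 3^2
= 16 + 36 + 16 + 9
= 77

77


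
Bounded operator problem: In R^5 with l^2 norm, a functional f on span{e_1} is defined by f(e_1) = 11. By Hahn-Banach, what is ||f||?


The norm of f is given by ||f|| = sup_{||x||=1} |f(x)|.
On span{e_1}, ||e_1|| = 1, so ||f|| = |f(e_1)| / ||e_1||
= |11| / 1 = 11.0000

11.0000


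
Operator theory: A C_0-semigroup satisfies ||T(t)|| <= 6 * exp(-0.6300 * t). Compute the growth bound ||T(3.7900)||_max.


||T(3.7900)|| <= 6 * exp(-0.6300 * 3.7900)
= 6 * exp(-2.3877)
= 6 * 0.0918
= 0.5510

0.5510


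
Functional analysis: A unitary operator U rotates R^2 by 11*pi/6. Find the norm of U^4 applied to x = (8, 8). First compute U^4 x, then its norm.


U is a rotation by theta = 11*pi/6
U^4 = rotation by 4*theta = 44*pi/6 = 8*pi/6 (mod 2*pi)
cos(8*pi/6) = -0.5000, sin(8*pi/6) = -0.8660
U^4 x = (-0.5000 * 8 - -0.8660 * 8, -0.8660 * 8 + -0.5000 * 8)
= (2.9282, -10.9282)
||U^4 x|| = sqrt(2.9282^2 + (-10.9282)^2) = sqrt(128.0000) = 11.3137

11.3137


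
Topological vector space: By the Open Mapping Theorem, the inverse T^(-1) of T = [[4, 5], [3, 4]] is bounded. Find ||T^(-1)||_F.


det(T) = 4*4 - 5*3 = 1
T^(-1) = (1/1) * [[4, -5], [-3, 4]] = [[4.0000, -5.0000], [-3.0000, 4.0000]]
||T^(-1)||_F^2 = 4.0000^2 + (-5.0000)^2 + (-3.0000)^2 + 4.0000^2 = 66.0000
||T^(-1)||_F = sqrt(66.0000) = 8.1240

8.1240


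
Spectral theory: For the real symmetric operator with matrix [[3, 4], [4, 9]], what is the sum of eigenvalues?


For a self-adjoint (symmetric) matrix, the eigenvalues are real.
The sum of eigenvalues equals the trace of the matrix.
trace = 3 + 9 = 12

12


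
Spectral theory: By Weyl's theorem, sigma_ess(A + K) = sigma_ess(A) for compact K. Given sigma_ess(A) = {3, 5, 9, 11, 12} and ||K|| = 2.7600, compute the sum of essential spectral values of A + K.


By Weyl's theorem, the essential spectrum is invariant under compact perturbations.
sigma_ess(A + K) = sigma_ess(A) = {3, 5, 9, 11, 12}
Sum = 3 + 5 + 9 + 11 + 12 = 40

40


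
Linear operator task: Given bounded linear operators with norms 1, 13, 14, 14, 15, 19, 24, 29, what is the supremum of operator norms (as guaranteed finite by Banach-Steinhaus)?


By the Uniform Boundedness Principle, the supremum of norms is finite.
sup_k ||T_k|| = max(1, 13, 14, 14, 15, 19, 24, 29) = 29

29


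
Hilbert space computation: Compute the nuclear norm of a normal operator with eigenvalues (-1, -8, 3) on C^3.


For a normal operator, singular values equal |eigenvalues|.
Trace norm = sum |lambda_i| = 1 + 8 + 3
= 12

12


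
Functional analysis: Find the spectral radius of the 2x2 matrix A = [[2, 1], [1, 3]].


For a 2x2 matrix, eigenvalues satisfy lambda^2 - (trace)*lambda + det = 0
trace = 2 + 3 = 5
det = 2*3 - 1*1 = 5
discriminant = 5^2 - 4*(5) = 5
spectral radius = max |eigenvalue| = 3.6180

3.6180


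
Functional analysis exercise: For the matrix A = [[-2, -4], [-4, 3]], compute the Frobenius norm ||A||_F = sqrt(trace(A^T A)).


||A||_F^2 = sum a_ij^2
= (-2)^2 + (-4)^2 + (-4)^2 + 3^2
= 4 + 16 + 16 + 9 = 45
||A||_F = sqrt(45) = 6.7082

6.7082


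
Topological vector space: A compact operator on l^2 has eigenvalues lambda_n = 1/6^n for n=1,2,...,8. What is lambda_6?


The eigenvalue formula gives lambda_6 = 1/6^6
= 1/46656
= 2.1433e-05

2.1433e-05


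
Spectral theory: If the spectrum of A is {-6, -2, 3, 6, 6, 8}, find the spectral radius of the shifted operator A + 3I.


Spectrum of A + 3I = {-3, 1, 6, 9, 9, 11}
Spectral radius = max |lambda| over the shifted spectrum
= max(3, 1, 6, 9, 9, 11) = 11

11


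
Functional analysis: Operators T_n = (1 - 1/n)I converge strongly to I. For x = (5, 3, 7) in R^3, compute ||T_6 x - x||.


T_6 x - x = (1 - 1/6)x - x = -x/6
||x|| = sqrt(83) = 9.1104
||T_6 x - x|| = ||x||/6 = 9.1104/6 = 1.5184

1.5184


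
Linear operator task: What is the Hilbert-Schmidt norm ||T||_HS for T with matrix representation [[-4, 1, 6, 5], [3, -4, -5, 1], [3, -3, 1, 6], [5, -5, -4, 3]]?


The Hilbert-Schmidt norm is sqrt(sum of squares of all entries).
Sum of squares = (-4)^2 + 1^2 + 6^2 + 5^2 + 3^2 + (-4)^2 + (-5)^2 + 1^2 + 3^2 + (-3)^2 + 1^2 + 6^2 + 5^2 + (-5)^2 + (-4)^2 + 3^2
= 16 + 1 + 36 + 25 + 9 + 16 + 25 + 1 + 9 + 9 + 1 + 36 + 25 + 25 + 16 + 9 = 259
||T||_HS = sqrt(259) = 16.0935

16.0935


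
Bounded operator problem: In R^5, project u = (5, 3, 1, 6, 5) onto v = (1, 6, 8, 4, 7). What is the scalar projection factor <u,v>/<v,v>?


Computing <u,v> = 5*1 + 3*6 + 1*8 + 6*4 + 5*7 = 90
Computing <v,v> = 1^2 + 6^2 + 8^2 + 4^2 + 7^2 = 166
Projection coefficient = 90/166 = 0.5422

0.5422


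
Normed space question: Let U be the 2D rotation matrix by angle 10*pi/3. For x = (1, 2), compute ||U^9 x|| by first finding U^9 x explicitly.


U is a rotation by theta = 10*pi/3
U^9 = rotation by 9*theta = 90*pi/3 = 0*pi/3 (mod 2*pi)
cos(0*pi/3) = 1.0000, sin(0*pi/3) = 0.0000
U^9 x = (1.0000 * 1 - 0.0000 * 2, 0.0000 * 1 + 1.0000 * 2)
= (1.0000, 2.0000)
||U^9 x|| = sqrt(1.0000^2 + 2.0000^2) = sqrt(5.0000) = 2.2361

2.2361


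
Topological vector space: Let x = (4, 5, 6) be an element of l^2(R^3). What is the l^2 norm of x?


The l^2 norm = (sum |x_i|^2)^(1/2)
Sum of 2th powers = 16 + 25 + 36 = 77
||x||_2 = (77)^(1/2) = 8.7750

8.7750


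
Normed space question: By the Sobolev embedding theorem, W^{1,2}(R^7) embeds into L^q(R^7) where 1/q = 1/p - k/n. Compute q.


Using the Sobolev embedding formula: 1/q = 1/p - k/n
1/q = 1/2 - 1/7 = 5/14
q = 1/(5/14) = 14/5 = 2.8000

2.8000


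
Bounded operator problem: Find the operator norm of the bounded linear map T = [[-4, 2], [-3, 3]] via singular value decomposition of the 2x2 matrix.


A^T A = [[25, -17], [-17, 13]]
trace(A^T A) = 38, det(A^T A) = 36
discriminant = 38^2 - 4*36 = 1300
Largest eigenvalue of A^T A = (trace + sqrt(disc))/2 = 37.0278
||T|| = sqrt(37.0278) = 6.0850

6.0850


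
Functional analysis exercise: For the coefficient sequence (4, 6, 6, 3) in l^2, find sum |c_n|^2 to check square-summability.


sum |c_n|^2 = 4^2 + 6^2 + 6^2 + 3^2
= 16 + 36 + 36 + 9
= 97

97


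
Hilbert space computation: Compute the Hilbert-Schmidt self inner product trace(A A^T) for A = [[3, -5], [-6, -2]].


trace(A * A^T) = sum of squares of all entries
= 3^2 + (-5)^2 + (-6)^2 + (-2)^2
= 9 + 25 + 36 + 4
= 74

74


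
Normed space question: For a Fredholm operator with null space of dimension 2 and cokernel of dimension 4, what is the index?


The Fredholm index is defined as ind(T) = dim(ker T) - dim(coker T)
= 2 - 4
= -2

-2


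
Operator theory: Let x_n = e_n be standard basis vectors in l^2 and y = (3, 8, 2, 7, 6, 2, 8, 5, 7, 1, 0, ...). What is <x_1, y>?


x_1 = e_1 is the standard basis vector with 1 in position 1.
<x_1, y> = y_1 = 3
As n -> infinity, <x_n, y> -> 0, confirming weak convergence of (x_n) to 0.

3


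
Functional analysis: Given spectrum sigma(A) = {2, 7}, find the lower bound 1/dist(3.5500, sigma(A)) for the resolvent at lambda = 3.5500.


dist(3.5500, {2, 7}) = min(|3.5500 - 2|, |3.5500 - 7|)
= min(1.5500, 3.4500) = 1.5500
Resolvent bound = 1/1.5500 = 0.6452

0.6452


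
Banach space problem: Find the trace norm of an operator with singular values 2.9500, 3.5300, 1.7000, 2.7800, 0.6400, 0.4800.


The nuclear norm is the sum of all singular values.
||T||_1 = 2.9500 + 3.5300 + 1.7000 + 2.7800 + 0.6400 + 0.4800
= 12.0800

12.0800


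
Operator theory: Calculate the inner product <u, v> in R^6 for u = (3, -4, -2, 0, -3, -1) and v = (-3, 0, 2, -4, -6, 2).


Computing the standard inner product <u, v> = sum u_i * v_i
= 3*-3 + -4*0 + -2*2 + 0*-4 + -3*-6 + -1*2
= -9 + 0 + -4 + 0 + 18 + -2
= 3

3


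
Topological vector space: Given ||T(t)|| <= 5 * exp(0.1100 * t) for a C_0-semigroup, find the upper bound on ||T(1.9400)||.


||T(1.9400)|| <= 5 * exp(0.1100 * 1.9400)
= 5 * exp(0.2134)
= 5 * 1.2379
= 6.1894

6.1894


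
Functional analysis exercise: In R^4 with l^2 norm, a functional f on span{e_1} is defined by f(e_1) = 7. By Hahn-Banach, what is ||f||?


The norm of f is given by ||f|| = sup_{||x||=1} |f(x)|.
On span{e_1}, ||e_1|| = 1, so ||f|| = |f(e_1)| / ||e_1||
= |7| / 1 = 7.0000

7.0000


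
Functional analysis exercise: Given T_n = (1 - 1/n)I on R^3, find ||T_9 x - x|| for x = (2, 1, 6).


T_9 x - x = (1 - 1/9)x - x = -x/9
||x|| = sqrt(41) = 6.4031
||T_9 x - x|| = ||x||/9 = 6.4031/9 = 0.7115

0.7115


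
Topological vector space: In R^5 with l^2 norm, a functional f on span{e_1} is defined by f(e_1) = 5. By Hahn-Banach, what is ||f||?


The norm of f is given by ||f|| = sup_{||x||=1} |f(x)|.
On span{e_1}, ||e_1|| = 1, so ||f|| = |f(e_1)| / ||e_1||
= |5| / 1 = 5.0000

5.0000


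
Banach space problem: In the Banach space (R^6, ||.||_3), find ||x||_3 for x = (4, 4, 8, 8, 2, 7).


The l^3 norm = (sum |x_i|^3)^(1/3)
Sum of 3th powers = 64 + 64 + 512 + 512 + 8 + 343 = 1503
||x||_3 = (1503)^(1/3) = 11.4548

11.4548


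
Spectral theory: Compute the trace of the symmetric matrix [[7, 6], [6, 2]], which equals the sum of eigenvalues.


For a self-adjoint (symmetric) matrix, the eigenvalues are real.
The sum of eigenvalues equals the trace of the matrix.
trace = 7 + 2 = 9

9


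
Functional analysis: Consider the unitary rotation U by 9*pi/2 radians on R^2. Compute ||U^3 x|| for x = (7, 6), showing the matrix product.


U is a rotation by theta = 9*pi/2
U^3 = rotation by 3*theta = 27*pi/2 = 3*pi/2 (mod 2*pi)
cos(3*pi/2) = 0.0000, sin(3*pi/2) = -1.0000
U^3 x = (0.0000 * 7 - -1.0000 * 6, -1.0000 * 7 + 0.0000 * 6)
= (6.0000, -7.0000)
||U^3 x|| = sqrt(6.0000^2 + (-7.0000)^2) = sqrt(85.0000) = 9.2195

9.2195


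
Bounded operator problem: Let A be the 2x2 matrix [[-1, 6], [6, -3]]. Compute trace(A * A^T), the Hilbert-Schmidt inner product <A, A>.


trace(A * A^T) = sum of squares of all entries
= (-1)^2 + 6^2 + 6^2 + (-3)^2
= 1 + 36 + 36 + 9
= 82

82


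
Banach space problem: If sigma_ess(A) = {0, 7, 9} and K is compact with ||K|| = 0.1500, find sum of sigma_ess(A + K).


By Weyl's theorem, the essential spectrum is invariant under compact perturbations.
sigma_ess(A + K) = sigma_ess(A) = {0, 7, 9}
Sum = 0 + 7 + 9 = 16

16


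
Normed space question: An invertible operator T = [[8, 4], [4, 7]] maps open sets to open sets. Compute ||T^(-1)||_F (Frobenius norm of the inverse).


det(T) = 8*7 - 4*4 = 40
T^(-1) = (1/40) * [[7, -4], [-4, 8]] = [[0.1750, -0.1000], [-0.1000, 0.2000]]
||T^(-1)||_F^2 = 0.1750^2 + (-0.1000)^2 + (-0.1000)^2 + 0.2000^2 = 0.0906
||T^(-1)||_F = sqrt(0.0906) = 0.3010

0.3010


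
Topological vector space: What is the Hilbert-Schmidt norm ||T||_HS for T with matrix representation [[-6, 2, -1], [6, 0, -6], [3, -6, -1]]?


The Hilbert-Schmidt norm is sqrt(sum of squares of all entries).
Sum of squares = (-6)^2 + 2^2 + (-1)^2 + 6^2 + 0^2 + (-6)^2 + 3^2 + (-6)^2 + (-1)^2
= 36 + 4 + 1 + 36 + 0 + 36 + 9 + 36 + 1 = 159
||T||_HS = sqrt(159) = 12.6095

12.6095


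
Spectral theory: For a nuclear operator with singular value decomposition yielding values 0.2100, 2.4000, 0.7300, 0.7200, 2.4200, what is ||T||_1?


The nuclear norm is the sum of all singular values.
||T||_1 = 0.2100 + 2.4000 + 0.7300 + 0.7200 + 2.4200
= 6.4800

6.4800


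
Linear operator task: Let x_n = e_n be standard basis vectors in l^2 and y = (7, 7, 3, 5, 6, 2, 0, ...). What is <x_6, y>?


x_6 = e_6 is the standard basis vector with 1 in position 6.
<x_6, y> = y_6 = 2
As n -> infinity, <x_n, y> -> 0, confirming weak convergence of (x_n) to 0.

2


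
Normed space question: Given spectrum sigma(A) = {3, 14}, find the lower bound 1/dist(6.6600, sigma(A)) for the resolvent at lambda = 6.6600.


dist(6.6600, {3, 14}) = min(|6.6600 - 3|, |6.6600 - 14|)
= min(3.6600, 7.3400) = 3.6600
Resolvent bound = 1/3.6600 = 0.2732

0.2732


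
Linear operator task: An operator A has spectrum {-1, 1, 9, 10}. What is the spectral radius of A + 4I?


Spectrum of A + 4I = {3, 5, 13, 14}
Spectral radius = max |lambda| over the shifted spectrum
= max(3, 5, 13, 14) = 14

14


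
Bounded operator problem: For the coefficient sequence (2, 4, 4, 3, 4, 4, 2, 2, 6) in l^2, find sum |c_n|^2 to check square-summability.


sum |c_n|^2 = 2^2 + 4^2 + 4^2 + 3^2 + 4^2 + 4^2 + 2^2 + 2^2 + 6^2
= 4 + 16 + 16 + 9 + 16 + 16 + 4 + 4 + 36
= 121

121


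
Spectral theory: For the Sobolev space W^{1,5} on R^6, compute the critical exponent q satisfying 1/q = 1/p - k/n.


Using the Sobolev embedding formula: 1/q = 1/p - k/n
1/q = 1/5 - 1/6 = 1/30
q = 1/(1/30) = 30

30.0000


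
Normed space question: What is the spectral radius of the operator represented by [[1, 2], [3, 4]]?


For a 2x2 matrix, eigenvalues satisfy lambda^2 - (trace)*lambda + det = 0
trace = 1 + 4 = 5
det = 1*4 - 2*3 = -2
discriminant = 5^2 - 4*(-2) = 33
spectral radius = max |eigenvalue| = 5.3723

5.3723


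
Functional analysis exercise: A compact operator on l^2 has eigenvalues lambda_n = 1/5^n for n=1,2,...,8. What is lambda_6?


The eigenvalue formula gives lambda_6 = 1/5^6
= 1/15625
= 6.4000e-05

6.4000e-05


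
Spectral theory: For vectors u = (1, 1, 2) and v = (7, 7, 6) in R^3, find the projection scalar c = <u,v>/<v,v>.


Computing <u,v> = 1*7 + 1*7 + 2*6 = 26
Computing <v,v> = 7^2 + 7^2 + 6^2 = 134
Projection coefficient = 26/134 = 0.1940

0.1940


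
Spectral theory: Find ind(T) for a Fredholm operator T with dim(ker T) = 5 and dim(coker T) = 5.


The Fredholm index is defined as ind(T) = dim(ker T) - dim(coker T)
= 5 - 5
= 0

0


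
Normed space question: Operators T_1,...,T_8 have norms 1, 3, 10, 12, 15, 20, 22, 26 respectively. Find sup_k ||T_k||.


By the Uniform Boundedness Principle, the supremum of norms is finite.
sup_k ||T_k|| = max(1, 3, 10, 12, 15, 20, 22, 26) = 26

26


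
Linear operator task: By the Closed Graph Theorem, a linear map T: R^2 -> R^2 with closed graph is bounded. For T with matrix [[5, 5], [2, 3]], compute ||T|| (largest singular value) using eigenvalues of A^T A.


A^T A = [[29, 31], [31, 34]]
trace(A^T A) = 63, det(A^T A) = 25
discriminant = 63^2 - 4*25 = 3869
Largest eigenvalue of A^T A = (trace + sqrt(disc))/2 = 62.6006
||T|| = sqrt(62.6006) = 7.9121

7.9121


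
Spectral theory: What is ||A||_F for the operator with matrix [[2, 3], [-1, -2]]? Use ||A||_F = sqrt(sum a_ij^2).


||A||_F^2 = sum a_ij^2
= 2^2 + 3^2 + (-1)^2 + (-2)^2
= 4 + 9 + 1 + 4 = 18
||A||_F = sqrt(18) = 4.2426

4.2426


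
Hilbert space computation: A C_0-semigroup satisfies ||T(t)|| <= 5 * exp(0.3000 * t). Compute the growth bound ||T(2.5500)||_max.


||T(2.5500)|| <= 5 * exp(0.3000 * 2.5500)
= 5 * exp(0.7650)
= 5 * 2.1490
= 10.7450

10.7450


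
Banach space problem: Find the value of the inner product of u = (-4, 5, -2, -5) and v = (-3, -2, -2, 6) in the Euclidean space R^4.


Computing the standard inner product <u, v> = sum u_i * v_i
= -4*-3 + 5*-2 + -2*-2 + -5*6
= 12 + -10 + 4 + -30
= -24

-24


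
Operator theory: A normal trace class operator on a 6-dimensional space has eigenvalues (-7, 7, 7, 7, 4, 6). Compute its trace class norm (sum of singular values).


For a normal operator, singular values equal |eigenvalues|.
Trace norm = sum |lambda_i| = 7 + 7 + 7 + 7 + 4 + 6
= 38

38


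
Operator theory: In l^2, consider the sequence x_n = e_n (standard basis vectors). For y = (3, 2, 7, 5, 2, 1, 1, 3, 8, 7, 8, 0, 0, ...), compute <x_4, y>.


x_4 = e_4 is the standard basis vector with 1 in position 4.
<x_4, y> = y_4 = 5
As n -> infinity, <x_n, y> -> 0, confirming weak convergence of (x_n) to 0.

5


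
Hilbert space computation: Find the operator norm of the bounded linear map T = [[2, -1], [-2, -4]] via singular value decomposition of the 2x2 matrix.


A^T A = [[8, 6], [6, 17]]
trace(A^T A) = 25, det(A^T A) = 100
discriminant = 25^2 - 4*100 = 225
Largest eigenvalue of A^T A = (trace + sqrt(disc))/2 = 20.0000
||T|| = sqrt(20.0000) = 4.4721

4.4721


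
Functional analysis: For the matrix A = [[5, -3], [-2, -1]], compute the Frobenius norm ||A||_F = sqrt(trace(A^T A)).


||A||_F^2 = sum a_ij^2
= 5^2 + (-3)^2 + (-2)^2 + (-1)^2
= 25 + 9 + 4 + 1 = 39
||A||_F = sqrt(39) = 6.2450

6.2450


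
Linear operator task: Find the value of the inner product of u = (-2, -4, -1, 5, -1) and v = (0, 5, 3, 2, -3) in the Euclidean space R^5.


Computing the standard inner product <u, v> = sum u_i * v_i
= -2*0 + -4*5 + -1*3 + 5*2 + -1*-3
= 0 + -20 + -3 + 10 + 3
= -10

-10


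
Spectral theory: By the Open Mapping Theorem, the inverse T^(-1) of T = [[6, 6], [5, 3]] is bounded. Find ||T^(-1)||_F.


det(T) = 6*3 - 6*5 = -12
T^(-1) = (1/-12) * [[3, -6], [-5, 6]] = [[-0.2500, 0.5000], [0.4167, -0.5000]]
||T^(-1)||_F^2 = (-0.2500)^2 + 0.5000^2 + 0.4167^2 + (-0.5000)^2 = 0.7361
||T^(-1)||_F = sqrt(0.7361) = 0.8580

0.8580


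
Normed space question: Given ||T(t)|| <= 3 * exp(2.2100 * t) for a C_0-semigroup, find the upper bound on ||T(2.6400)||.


||T(2.6400)|| <= 3 * exp(2.2100 * 2.6400)
= 3 * exp(5.8344)
= 3 * 341.8596
= 1025.5787

1025.5787


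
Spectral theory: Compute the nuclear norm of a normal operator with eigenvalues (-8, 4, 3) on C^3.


For a normal operator, singular values equal |eigenvalues|.
Trace norm = sum |lambda_i| = 8 + 4 + 3
= 15

15


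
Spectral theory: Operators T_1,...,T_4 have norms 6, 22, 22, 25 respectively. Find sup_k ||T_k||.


By the Uniform Boundedness Principle, the supremum of norms is finite.
sup_k ||T_k|| = max(6, 22, 22, 25) = 25

25


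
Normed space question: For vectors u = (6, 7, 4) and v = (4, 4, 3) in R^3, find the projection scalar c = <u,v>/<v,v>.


Computing <u,v> = 6*4 + 7*4 + 4*3 = 64
Computing <v,v> = 4^2 + 4^2 + 3^2 = 41
Projection coefficient = 64/41 = 1.5610

1.5610


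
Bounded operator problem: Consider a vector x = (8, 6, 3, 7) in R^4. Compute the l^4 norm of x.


The l^4 norm = (sum |x_i|^4)^(1/4)
Sum of 4th powers = 4096 + 1296 + 81 + 2401 = 7874
||x||_4 = (7874)^(1/4) = 9.4200

9.4200


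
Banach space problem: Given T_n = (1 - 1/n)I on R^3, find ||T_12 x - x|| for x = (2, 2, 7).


T_12 x - x = (1 - 1/12)x - x = -x/12
||x|| = sqrt(57) = 7.5498
||T_12 x - x|| = ||x||/12 = 7.5498/12 = 0.6292

0.6292


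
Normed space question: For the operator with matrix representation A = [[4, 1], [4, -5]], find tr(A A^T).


trace(A * A^T) = sum of squares of all entries
= 4^2 + 1^2 + 4^2 + (-5)^2
= 16 + 1 + 16 + 25
= 58

58


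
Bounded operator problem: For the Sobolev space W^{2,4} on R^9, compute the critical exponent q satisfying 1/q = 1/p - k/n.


Using the Sobolev embedding formula: 1/q = 1/p - k/n
1/q = 1/4 - 2/9 = 1/36
q = 1/(1/36) = 36

36.0000


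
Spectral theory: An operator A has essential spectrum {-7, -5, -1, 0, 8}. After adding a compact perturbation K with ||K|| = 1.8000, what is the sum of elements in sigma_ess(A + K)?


By Weyl's theorem, the essential spectrum is invariant under compact perturbations.
sigma_ess(A + K) = sigma_ess(A) = {-7, -5, -1, 0, 8}
Sum = -7 + -5 + -1 + 0 + 8 = -5

-5


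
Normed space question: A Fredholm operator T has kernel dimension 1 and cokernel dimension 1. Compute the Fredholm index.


The Fredholm index is defined as ind(T) = dim(ker T) - dim(coker T)
= 1 - 1
= 0

0


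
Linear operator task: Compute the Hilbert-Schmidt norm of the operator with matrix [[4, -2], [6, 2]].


The Hilbert-Schmidt norm is sqrt(sum of squares of all entries).
Sum of squares = 4^2 + (-2)^2 + 6^2 + 2^2
= 16 + 4 + 36 + 4 = 60
||T||_HS = sqrt(60) = 7.7460

7.7460


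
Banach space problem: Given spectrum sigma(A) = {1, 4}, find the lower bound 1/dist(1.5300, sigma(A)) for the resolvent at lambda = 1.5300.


dist(1.5300, {1, 4}) = min(|1.5300 - 1|, |1.5300 - 4|)
= min(0.5300, 2.4700) = 0.5300
Resolvent bound = 1/0.5300 = 1.8868

1.8868


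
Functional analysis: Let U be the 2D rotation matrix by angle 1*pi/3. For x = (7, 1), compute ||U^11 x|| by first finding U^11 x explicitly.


U is a rotation by theta = 1*pi/3
U^11 = rotation by 11*theta = 11*pi/3 = 5*pi/3 (mod 2*pi)
cos(5*pi/3) = 0.5000, sin(5*pi/3) = -0.8660
U^11 x = (0.5000 * 7 - -0.8660 * 1, -0.8660 * 7 + 0.5000 * 1)
= (4.3660, -5.5622)
||U^11 x|| = sqrt(4.3660^2 + (-5.5622)^2) = sqrt(50.0000) = 7.0711

7.0711


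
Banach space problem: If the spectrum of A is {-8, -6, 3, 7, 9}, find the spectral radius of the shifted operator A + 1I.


Spectrum of A + 1I = {-7, -5, 4, 8, 10}
Spectral radius = max |lambda| over the shifted spectrum
= max(7, 5, 4, 8, 10) = 10

10


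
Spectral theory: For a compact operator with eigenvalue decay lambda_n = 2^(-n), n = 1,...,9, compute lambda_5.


The eigenvalue formula gives lambda_5 = 1/2^5
= 1/32
= 0.0312

0.0312


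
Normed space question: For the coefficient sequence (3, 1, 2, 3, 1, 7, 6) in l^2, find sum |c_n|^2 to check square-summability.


sum |c_n|^2 = 3^2 + 1^2 + 2^2 + 3^2 + 1^2 + 7^2 + 6^2
= 9 + 1 + 4 + 9 + 1 + 49 + 36
= 109

109


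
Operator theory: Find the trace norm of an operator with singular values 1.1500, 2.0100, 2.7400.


The nuclear norm is the sum of all singular values.
||T||_1 = 1.1500 + 2.0100 + 2.7400
= 5.9000

5.9000


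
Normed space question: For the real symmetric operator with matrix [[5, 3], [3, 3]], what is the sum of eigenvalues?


For a self-adjoint (symmetric) matrix, the eigenvalues are real.
The sum of eigenvalues equals the trace of the matrix.
trace = 5 + 3 = 8

8


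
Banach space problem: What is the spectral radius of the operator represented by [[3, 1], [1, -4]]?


For a 2x2 matrix, eigenvalues satisfy lambda^2 - (trace)*lambda + det = 0
trace = 3 + -4 = -1
det = 3*-4 - 1*1 = -13
discriminant = (-1)^2 - 4*(-13) = 53
spectral radius = max |eigenvalue| = 4.1401

4.1401


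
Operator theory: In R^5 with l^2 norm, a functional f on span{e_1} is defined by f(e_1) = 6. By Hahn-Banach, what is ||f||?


The norm of f is given by ||f|| = sup_{||x||=1} |f(x)|.
On span{e_1}, ||e_1|| = 1, so ||f|| = |f(e_1)| / ||e_1||
= |6| / 1 = 6.0000

6.0000


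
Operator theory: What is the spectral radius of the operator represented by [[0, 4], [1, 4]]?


For a 2x2 matrix, eigenvalues satisfy lambda^2 - (trace)*lambda + det = 0
trace = 0 + 4 = 4
det = 0*4 - 4*1 = -4
discriminant = 4^2 - 4*(-4) = 32
spectral radius = max |eigenvalue| = 4.8284

4.8284


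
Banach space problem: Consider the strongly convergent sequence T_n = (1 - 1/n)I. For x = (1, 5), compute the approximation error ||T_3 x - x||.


T_3 x - x = (1 - 1/3)x - x = -x/3
||x|| = sqrt(26) = 5.0990
||T_3 x - x|| = ||x||/3 = 5.0990/3 = 1.6997

1.6997


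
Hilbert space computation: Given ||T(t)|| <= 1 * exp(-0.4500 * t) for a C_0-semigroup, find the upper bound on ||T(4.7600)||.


||T(4.7600)|| <= 1 * exp(-0.4500 * 4.7600)
= 1 * exp(-2.1420)
= 1 * 0.1174
= 0.1174

0.1174


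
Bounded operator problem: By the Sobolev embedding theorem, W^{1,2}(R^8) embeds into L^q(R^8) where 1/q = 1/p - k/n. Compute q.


Using the Sobolev embedding formula: 1/q = 1/p - k/n
1/q = 1/2 - 1/8 = 3/8
q = 1/(3/8) = 8/3 = 2.6667

2.6667


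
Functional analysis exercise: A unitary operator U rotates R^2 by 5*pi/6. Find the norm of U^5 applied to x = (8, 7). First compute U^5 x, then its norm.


U is a rotation by theta = 5*pi/6
U^5 = rotation by 5*theta = 25*pi/6 = 1*pi/6 (mod 2*pi)
cos(1*pi/6) = 0.8660, sin(1*pi/6) = 0.5000
U^5 x = (0.8660 * 8 - 0.5000 * 7, 0.5000 * 8 + 0.8660 * 7)
= (3.4282, 10.0622)
||U^5 x|| = sqrt(3.4282^2 + 10.0622^2) = sqrt(113.0000) = 10.6301

10.6301


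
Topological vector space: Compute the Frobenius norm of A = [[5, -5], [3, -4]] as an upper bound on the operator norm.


||A||_F^2 = sum a_ij^2
= 5^2 + (-5)^2 + 3^2 + (-4)^2
= 25 + 25 + 9 + 16 = 75
||A||_F = sqrt(75) = 8.6603

8.6603


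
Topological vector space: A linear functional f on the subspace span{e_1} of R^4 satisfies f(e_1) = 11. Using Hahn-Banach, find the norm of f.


The norm of f is given by ||f|| = sup_{||x||=1} |f(x)|.
On span{e_1}, ||e_1|| = 1, so ||f|| = |f(e_1)| / ||e_1||
= |11| / 1 = 11.0000

11.0000


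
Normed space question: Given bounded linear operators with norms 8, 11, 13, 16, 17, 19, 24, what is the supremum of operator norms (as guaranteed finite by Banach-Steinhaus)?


By the Uniform Boundedness Principle, the supremum of norms is finite.
sup_k ||T_k|| = max(8, 11, 13, 16, 17, 19, 24) = 24

24


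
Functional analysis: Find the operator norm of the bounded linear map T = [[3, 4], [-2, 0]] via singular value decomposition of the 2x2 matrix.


A^T A = [[13, 12], [12, 16]]
trace(A^T A) = 29, det(A^T A) = 64
discriminant = 29^2 - 4*64 = 585
Largest eigenvalue of A^T A = (trace + sqrt(disc))/2 = 26.5934
||T|| = sqrt(26.5934) = 5.1569

5.1569


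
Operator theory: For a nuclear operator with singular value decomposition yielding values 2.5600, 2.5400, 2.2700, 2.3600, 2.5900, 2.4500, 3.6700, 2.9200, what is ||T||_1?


The nuclear norm is the sum of all singular values.
||T||_1 = 2.5600 + 2.5400 + 2.2700 + 2.3600 + 2.5900 + 2.4500 + 3.6700 + 2.9200
= 21.3600

21.3600


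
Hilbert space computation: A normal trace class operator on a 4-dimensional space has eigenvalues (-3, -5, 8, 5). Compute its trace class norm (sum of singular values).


For a normal operator, singular values equal |eigenvalues|.
Trace norm = sum |lambda_i| = 3 + 5 + 8 + 5
= 21

21
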